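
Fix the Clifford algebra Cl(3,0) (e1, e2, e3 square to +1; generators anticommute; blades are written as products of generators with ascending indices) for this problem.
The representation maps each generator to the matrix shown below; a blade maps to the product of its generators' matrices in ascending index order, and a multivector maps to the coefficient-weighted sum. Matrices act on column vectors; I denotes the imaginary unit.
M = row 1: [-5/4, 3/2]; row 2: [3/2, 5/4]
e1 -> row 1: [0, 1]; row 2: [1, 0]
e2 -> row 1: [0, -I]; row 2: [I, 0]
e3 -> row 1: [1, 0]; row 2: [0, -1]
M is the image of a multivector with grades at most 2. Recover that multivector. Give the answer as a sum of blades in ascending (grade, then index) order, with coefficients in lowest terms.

Method: 1, rho(e1), rho(e2), rho(e3) form a trace-orthogonal basis of the 2x2 complex matrices (tr(X Y) = 2 if X = Y, else 0), so M = m0*1 + m1*rho(e1) + m2*rho(e2) + m3*rho(e3) with m0 = tr(M)/2 = 0, m1 = tr(M rho(e1))/2 = 3/2, m2 = tr(M rho(e2))/2 = 0, m3 = tr(M rho(e3))/2 = -5/4.
Multiplying table entries, the bivector images are rho(e1 e2) = I*rho(e3), rho(e1 e3) = -I*rho(e2), rho(e2 e3) = I*rho(e1); with real blade coefficients the real parts of m0..m3 are the coefficients of 1, e1, e2, e3 and the imaginary parts give the bivectors (e2 e3: Im m1, e1 e3: -Im m2, e1 e2: Im m3).
Answer: 3/2*e1 - 5/4*e3


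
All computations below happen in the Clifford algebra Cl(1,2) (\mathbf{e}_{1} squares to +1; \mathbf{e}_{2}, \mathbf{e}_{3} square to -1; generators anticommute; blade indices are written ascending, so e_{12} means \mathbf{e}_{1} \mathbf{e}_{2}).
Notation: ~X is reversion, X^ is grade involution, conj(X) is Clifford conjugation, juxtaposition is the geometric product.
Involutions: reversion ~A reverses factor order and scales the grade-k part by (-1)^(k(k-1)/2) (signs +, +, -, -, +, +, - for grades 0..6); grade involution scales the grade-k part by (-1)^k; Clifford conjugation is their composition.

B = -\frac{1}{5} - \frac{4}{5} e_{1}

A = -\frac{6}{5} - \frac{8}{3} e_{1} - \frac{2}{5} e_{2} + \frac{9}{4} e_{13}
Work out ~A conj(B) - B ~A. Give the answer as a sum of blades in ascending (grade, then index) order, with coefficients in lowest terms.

first term: -\frac{142}{75} - \frac{32}{75} e_{1} + \frac{2}{25} e_{2} + \frac{9}{5} e_{3} + \frac{8}{25} e_{12} + \frac{9}{20} e_{13}
second term: \frac{178}{75} + \frac{112}{75} e_{1} + \frac{2}{25} e_{2} + \frac{9}{5} e_{3} + \frac{8}{25} e_{12} + \frac{9}{20} e_{13}
Answer: -\frac{64}{15} - \frac{48}{25} e_{1}


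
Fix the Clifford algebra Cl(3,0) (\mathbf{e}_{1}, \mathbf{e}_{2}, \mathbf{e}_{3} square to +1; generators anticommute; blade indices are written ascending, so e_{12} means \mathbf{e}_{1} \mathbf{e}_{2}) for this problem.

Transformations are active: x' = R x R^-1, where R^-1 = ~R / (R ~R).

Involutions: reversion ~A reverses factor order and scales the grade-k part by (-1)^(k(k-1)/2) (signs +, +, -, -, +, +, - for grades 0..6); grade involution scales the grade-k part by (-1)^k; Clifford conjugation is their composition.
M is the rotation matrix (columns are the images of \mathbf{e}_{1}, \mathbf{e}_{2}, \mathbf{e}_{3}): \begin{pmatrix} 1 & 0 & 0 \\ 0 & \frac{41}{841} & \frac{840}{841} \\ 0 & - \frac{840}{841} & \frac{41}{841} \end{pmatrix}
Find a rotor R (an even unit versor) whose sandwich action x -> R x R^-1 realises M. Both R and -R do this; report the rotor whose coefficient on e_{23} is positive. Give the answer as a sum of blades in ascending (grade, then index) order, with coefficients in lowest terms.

Method: write R = a + b12*e_{12} + b13*e_{13} + b23*e_{23} with a^2 + b12^2 + b13^2 + b23^2 = 1 (so R^-1 = ~R). Expanding the columns R e_j ~R gives tr M = 4a^2 - 1 and, from the antisymmetric part, M21 - M12 = -4a*b12, M13 - M31 = 4a*b13, M32 - M23 = -4a*b23.
Here tr M = \frac{923}{841}, so a^2 = (1 + tr M)/4 = \frac{441}{841} and a = ±\frac{21}{29}. Taking a = \frac{21}{29}: M21 - M12 = 0, M13 - M31 = 0, M32 - M23 = -\frac{1680}{841}, giving b12 = 0, b13 = 0, b23 = \frac{20}{29}, i.e. R = \frac{21}{29} + \frac{20}{29} e_{23}.
Its e_{23} coefficient is already positive.
Answer: \frac{21}{29} + \frac{20}{29} e_{23}. Sheet selection: the two-to-one cover makes ±R indistinguishable at the matrix level (trace \frac{923}{841}), so uniqueness comes from the required sign on e_{23}.


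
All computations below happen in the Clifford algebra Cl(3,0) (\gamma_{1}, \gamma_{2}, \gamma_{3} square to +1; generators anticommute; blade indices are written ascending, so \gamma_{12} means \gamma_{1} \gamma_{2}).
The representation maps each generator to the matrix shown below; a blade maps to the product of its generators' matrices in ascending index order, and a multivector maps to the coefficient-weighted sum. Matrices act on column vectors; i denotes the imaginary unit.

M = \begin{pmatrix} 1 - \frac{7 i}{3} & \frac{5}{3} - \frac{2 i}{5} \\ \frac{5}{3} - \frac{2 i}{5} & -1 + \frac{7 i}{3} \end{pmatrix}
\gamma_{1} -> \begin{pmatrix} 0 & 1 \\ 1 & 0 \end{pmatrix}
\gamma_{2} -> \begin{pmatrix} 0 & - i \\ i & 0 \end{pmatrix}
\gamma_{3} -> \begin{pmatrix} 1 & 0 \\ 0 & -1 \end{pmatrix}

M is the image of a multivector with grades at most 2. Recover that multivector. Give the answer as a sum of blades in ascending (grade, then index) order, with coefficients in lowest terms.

Method: 1, rho(\gamma_{1}), rho(\gamma_{2}), rho(\gamma_{3}) form a trace-orthogonal basis of the 2x2 complex matrices (tr(X Y) = 2 if X = Y, else 0), so M = m0*1 + m1*rho(\gamma_{1}) + m2*rho(\gamma_{2}) + m3*rho(\gamma_{3}) with m0 = tr(M)/2 = 0, m1 = tr(M rho(\gamma_{1}))/2 = \frac{5}{3} - \frac{2 i}{5}, m2 = tr(M rho(\gamma_{2}))/2 = 0, m3 = tr(M rho(\gamma_{3}))/2 = 1 - \frac{7 i}{3}.
Multiplying table entries, the bivector images are rho(\gamma_{12}) = i*rho(\gamma_{3}), rho(\gamma_{13}) = -i*rho(\gamma_{2}), rho(\gamma_{23}) = i*rho(\gamma_{1}); with real blade coefficients the real parts of m0..m3 are the coefficients of 1, \gamma_{1}, \gamma_{2}, \gamma_{3} and the imaginary parts give the bivectors (\gamma_{23}: Im m1, \gamma_{13}: -Im m2, \gamma_{12}: Im m3).
Answer: \frac{5}{3} \gamma_{1} + \gamma_{3} - \frac{7}{3} \gamma_{12} - \frac{2}{5} \gamma_{23}


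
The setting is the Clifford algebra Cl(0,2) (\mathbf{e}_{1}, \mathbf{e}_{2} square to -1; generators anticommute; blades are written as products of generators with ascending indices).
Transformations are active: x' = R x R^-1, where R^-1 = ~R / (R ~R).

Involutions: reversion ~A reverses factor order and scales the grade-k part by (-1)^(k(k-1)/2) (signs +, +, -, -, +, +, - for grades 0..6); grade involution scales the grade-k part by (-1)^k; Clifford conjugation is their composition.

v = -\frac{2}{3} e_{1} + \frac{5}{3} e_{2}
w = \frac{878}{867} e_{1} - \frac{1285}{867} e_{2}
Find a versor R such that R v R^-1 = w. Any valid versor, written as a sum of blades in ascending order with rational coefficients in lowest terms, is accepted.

Reasoning: v^2 = w^2 = -\frac{29}{9} since conjugation preserves the quadratic form; R = v + w = \frac{100}{289} e_{1} + \frac{160}{867} e_{2} is then valid when invertible, keeping its own part and reversing (v - w)/2.
Answer: \frac{100}{289} e_{1} + \frac{160}{867} e_{2}


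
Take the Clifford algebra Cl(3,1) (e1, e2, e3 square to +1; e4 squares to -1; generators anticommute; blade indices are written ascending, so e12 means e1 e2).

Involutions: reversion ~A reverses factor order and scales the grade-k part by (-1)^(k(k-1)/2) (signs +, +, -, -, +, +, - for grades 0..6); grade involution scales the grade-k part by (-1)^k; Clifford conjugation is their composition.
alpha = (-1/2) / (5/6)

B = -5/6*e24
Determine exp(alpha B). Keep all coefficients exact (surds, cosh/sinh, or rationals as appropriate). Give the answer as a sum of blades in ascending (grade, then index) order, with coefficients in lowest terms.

B^2 = (-5/6)^2*(e24)^2 = 25/36*(+1) = 25/36 (a basis 2-blade squares to minus the product of its generators' squares).
B^2 = 25/36 — since the square is positive, the closed form is hyperbolic: l = 5/6, alpha*l = -1/2, so exp(alpha B) = cosh(-1/2) + (sinh(-1/2)/(5/6))*B = cosh(1/2) + (-6*sinh(1/2)/5)*B.
Answer: cosh(1/2) + sinh(1/2)*e24


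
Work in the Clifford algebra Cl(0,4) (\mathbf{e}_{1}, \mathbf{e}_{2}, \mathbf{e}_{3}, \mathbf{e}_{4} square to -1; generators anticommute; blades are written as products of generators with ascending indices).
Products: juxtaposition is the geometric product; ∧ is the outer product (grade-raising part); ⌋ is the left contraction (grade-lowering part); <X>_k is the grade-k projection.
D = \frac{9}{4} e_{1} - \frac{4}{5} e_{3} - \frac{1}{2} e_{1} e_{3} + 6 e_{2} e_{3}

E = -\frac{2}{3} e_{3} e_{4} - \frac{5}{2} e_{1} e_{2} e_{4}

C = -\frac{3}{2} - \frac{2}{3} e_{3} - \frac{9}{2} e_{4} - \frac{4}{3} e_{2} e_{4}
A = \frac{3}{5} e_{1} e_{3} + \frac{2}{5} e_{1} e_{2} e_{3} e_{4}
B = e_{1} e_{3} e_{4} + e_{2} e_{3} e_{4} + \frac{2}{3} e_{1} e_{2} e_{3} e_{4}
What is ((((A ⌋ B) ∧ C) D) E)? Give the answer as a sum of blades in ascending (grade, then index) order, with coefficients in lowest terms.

step 1: \frac{4}{15} - \frac{3}{5} e_{4} + \frac{2}{5} e_{2} e_{4}
step 2: -\frac{2}{5} - \frac{8}{45} e_{3} - \frac{3}{10} e_{4} - \frac{43}{45} e_{2} e_{4} - \frac{2}{5} e_{3} e_{4} + \frac{4}{15} e_{2} e_{3} e_{4}
step 3: -\frac{32}{225} - \frac{73}{90} e_{1} - \frac{16}{15} e_{2} + \frac{8}{25} e_{3} - \frac{32}{25} e_{4} + \frac{3}{5} e_{1} e_{3} + \frac{7}{8} e_{1} e_{4} - \frac{12}{5} e_{2} e_{3} - \frac{196}{75} e_{2} e_{4} + \frac{412}{75} e_{3} e_{4} - \frac{121}{60} e_{1} e_{2} e_{4} - \frac{3}{4} e_{1} e_{3} e_{4} - \frac{577}{225} e_{2} e_{3} e_{4} - \frac{97}{90} e_{1} e_{2} e_{3} e_{4}
step 4: \frac{15667}{1800} - \frac{211}{30} e_{1} - \frac{42089}{10800} e_{2} + \frac{3193}{900} e_{3} + \frac{16}{75} e_{4} - \frac{529}{135} e_{1} e_{2} - \frac{1259}{180} e_{1} e_{3} + \frac{46}{15} e_{1} e_{4} + \frac{6511}{1800} e_{2} e_{3} - \frac{653}{180} e_{2} e_{4} + \frac{64}{675} e_{3} e_{4} + \frac{1357}{90} e_{1} e_{2} e_{3} + \frac{16}{45} e_{1} e_{2} e_{4} + \frac{883}{135} e_{1} e_{3} e_{4} + \frac{199}{90} e_{2} e_{3} e_{4} - \frac{4}{5} e_{1} e_{2} e_{3} e_{4}
Answer: \frac{15667}{1800} - \frac{211}{30} e_{1} - \frac{42089}{10800} e_{2} + \frac{3193}{900} e_{3} + \frac{16}{75} e_{4} - \frac{529}{135} e_{1} e_{2} - \frac{1259}{180} e_{1} e_{3} + \frac{46}{15} e_{1} e_{4} + \frac{6511}{1800} e_{2} e_{3} - \frac{653}{180} e_{2} e_{4} + \frac{64}{675} e_{3} e_{4} + \frac{1357}{90} e_{1} e_{2} e_{3} + \frac{16}{45} e_{1} e_{2} e_{4} + \frac{883}{135} e_{1} e_{3} e_{4} + \frac{199}{90} e_{2} e_{3} e_{4} - \frac{4}{5} e_{1} e_{2} e_{3} e_{4}


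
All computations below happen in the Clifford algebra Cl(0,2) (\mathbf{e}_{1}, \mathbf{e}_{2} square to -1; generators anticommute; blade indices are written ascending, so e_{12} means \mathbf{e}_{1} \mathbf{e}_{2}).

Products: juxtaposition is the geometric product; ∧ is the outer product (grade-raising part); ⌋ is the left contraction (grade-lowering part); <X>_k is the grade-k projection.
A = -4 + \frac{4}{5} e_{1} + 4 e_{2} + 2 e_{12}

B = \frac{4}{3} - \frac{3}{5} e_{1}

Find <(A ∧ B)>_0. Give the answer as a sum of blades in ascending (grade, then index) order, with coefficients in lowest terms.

step 1: -\frac{16}{3} + \frac{52}{15} e_{1} + \frac{16}{3} e_{2} + \frac{76}{15} e_{12}
step 2: -\frac{16}{3}
Answer: -\frac{16}{3}


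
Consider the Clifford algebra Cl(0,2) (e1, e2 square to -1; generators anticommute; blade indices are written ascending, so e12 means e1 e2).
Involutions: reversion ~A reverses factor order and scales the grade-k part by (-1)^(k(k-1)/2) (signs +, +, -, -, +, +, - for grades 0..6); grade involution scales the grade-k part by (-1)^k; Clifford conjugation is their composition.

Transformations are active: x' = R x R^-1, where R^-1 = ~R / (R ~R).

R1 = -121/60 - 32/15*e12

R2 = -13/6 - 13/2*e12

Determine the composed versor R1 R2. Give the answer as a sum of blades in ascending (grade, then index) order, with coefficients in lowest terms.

Distribute over the terms of R1 (each basis-blade product reordered to ascending indices, repeated generators contracted through their squares):
(-121/60) R2 = 1573/360 + 1573/120*e12
(-32/15*e12) R2 = -208/15 + 208/45*e12
Summing the partial products and collecting blades:
Answer: -3419/360 + 6383/360*e12


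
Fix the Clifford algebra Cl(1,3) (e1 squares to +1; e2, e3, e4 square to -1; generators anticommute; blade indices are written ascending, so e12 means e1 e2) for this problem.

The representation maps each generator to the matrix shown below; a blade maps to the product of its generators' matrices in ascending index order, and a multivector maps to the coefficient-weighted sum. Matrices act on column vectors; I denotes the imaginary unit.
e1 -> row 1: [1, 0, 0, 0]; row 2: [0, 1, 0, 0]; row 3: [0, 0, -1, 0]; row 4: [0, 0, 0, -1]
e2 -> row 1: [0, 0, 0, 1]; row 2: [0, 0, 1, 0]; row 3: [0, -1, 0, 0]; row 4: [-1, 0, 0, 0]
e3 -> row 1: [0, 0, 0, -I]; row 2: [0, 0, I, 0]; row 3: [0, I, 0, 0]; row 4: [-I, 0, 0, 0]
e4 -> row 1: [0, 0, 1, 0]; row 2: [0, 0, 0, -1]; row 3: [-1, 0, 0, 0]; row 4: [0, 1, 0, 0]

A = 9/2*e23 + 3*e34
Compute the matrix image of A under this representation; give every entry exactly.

Bivector images (products of the table entries): rho(e23) = rho(e2)rho(e3) = row 1: [-I, 0, 0, 0]; row 2: [0, I, 0, 0]; row 3: [0, 0, -I, 0]; row 4: [0, 0, 0, I]; rho(e34) = rho(e3)rho(e4) = row 1: [0, -I, 0, 0]; row 2: [-I, 0, 0, 0]; row 3: [0, 0, 0, -I]; row 4: [0, 0, -I, 0].
M = (9/2)*rho(e23) + (3)*rho(e34), summed entrywise:
Answer: row 1: [-9*I/2, -3*I, 0, 0]; row 2: [-3*I, 9*I/2, 0, 0]; row 3: [0, 0, -9*I/2, -3*I]; row 4: [0, 0, -3*I, 9*I/2]


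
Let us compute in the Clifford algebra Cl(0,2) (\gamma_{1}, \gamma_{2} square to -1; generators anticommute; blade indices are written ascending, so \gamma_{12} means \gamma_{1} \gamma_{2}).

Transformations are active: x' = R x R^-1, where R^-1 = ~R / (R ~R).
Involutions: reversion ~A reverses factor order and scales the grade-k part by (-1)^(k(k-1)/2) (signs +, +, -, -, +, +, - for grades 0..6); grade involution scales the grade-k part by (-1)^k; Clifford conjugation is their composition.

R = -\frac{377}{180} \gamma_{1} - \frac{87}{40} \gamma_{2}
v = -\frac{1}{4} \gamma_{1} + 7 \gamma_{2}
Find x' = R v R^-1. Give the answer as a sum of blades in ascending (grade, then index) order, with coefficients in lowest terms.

~R = -\frac{377}{180} \gamma_{1} - \frac{87}{40} \gamma_{2}, and R ~R = -\frac{236321}{25920}, so R^-1 = ~R / (-\frac{236321}{25920}).
R v = \frac{2117}{144} - \frac{4379}{288} \gamma_{12}
Answer: \frac{7873}{1124} \gamma_{1} + \frac{4}{281} \gamma_{2}


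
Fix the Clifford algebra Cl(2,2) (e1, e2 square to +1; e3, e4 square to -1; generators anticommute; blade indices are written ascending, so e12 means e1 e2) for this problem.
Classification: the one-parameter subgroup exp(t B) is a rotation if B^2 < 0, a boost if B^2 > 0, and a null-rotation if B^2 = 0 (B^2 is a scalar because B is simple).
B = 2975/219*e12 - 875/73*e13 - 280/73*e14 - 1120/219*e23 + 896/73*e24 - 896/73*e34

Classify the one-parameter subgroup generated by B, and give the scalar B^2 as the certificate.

B^2 term by term: the squares give (2975/219)^2*(e12)^2 + (-875/73)^2*(e13)^2 + (-280/73)^2*(e14)^2 + (-1120/219)^2*(e23)^2 + (896/73)^2*(e24)^2 + (-896/73)^2*(e34)^2 = 8850625/47961*(-1) + 765625/5329*(+1) + 78400/5329*(+1) + 1254400/47961*(+1) + 802816/5329*(+1) + 802816/5329*(-1) = 0 (each basis 2-blade squares to minus the product of its generators' squares); cross terms between blades sharing an index anticommute and cancel; the commuting (index-disjoint) pairs give grade-4 terms 2*c*c'*(blade product), which cancel blade by blade — e1234: -5331200/15987 + 1568000/5329 + 627200/15987 = 0 — confirming B is simple. So B^2 = 0.
Answer: null-rotation, certificate B^2 = 0. B^2 = 0 is basis-independent, so its sign is the whole story.


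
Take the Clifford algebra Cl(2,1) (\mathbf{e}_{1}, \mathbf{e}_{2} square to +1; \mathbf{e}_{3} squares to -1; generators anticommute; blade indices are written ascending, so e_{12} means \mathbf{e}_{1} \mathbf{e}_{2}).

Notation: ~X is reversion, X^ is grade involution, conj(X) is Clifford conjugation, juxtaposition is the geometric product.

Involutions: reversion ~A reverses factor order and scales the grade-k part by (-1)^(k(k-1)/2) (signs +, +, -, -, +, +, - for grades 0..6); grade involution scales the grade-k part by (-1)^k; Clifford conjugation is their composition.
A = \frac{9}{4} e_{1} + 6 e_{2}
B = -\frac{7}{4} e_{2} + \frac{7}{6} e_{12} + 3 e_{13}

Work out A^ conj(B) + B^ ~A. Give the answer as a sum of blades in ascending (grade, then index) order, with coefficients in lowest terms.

first term: -\frac{21}{2} - 7 e_{1} + \frac{21}{8} e_{2} + \frac{27}{4} e_{3} - \frac{63}{16} e_{12} - 18 e_{123}
second term: \frac{21}{2} + 7 e_{1} - \frac{21}{8} e_{2} - \frac{27}{4} e_{3} - \frac{63}{16} e_{12} - 18 e_{123}
Answer: -\frac{63}{8} e_{12} - 36 e_{123}


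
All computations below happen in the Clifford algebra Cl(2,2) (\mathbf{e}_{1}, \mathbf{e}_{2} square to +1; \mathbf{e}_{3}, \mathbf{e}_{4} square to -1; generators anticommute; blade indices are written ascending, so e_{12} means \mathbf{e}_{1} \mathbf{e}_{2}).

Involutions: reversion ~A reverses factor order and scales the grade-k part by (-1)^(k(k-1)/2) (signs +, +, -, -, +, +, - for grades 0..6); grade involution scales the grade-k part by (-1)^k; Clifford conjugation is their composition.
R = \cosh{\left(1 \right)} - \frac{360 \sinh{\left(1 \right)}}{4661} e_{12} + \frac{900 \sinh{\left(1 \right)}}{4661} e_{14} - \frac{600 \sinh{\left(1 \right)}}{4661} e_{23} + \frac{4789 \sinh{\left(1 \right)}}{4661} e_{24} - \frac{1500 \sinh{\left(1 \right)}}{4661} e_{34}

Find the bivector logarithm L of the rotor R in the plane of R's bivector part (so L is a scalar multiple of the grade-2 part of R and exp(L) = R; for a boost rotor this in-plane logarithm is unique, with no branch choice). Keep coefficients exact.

The scalar part of R is \cosh{\left(1 \right)}, so cosh pins the rapidity up to sign — the sign comes from the bivector part; dividing that part by sinh of the rapidity yields the plane, and the in-plane L = rapidity * plane is unique because the two sign choices cancel.
Concretely: cosh(rapidity) = \cosh{\left(1 \right)} gives rapidity = ±1, and since rapidity/sinh(rapidity) is even the sign is immaterial: L = (rapidity/sinh(rapidity)) * <R>_2 = (\frac{1}{\sinh{\left(1 \right)}}) * <R>_2.
Answer: - \frac{360}{4661} e_{12} + \frac{900}{4661} e_{14} - \frac{600}{4661} e_{23} + \frac{4789}{4661} e_{24} - \frac{1500}{4661} e_{34}


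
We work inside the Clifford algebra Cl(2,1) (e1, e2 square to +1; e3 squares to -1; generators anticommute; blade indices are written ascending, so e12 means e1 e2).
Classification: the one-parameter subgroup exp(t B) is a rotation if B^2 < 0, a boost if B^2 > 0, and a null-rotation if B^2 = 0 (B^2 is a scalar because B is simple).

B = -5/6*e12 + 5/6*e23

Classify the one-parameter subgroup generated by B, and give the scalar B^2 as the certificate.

B^2 term by term: the squares give (-5/6)^2*(e12)^2 + (5/6)^2*(e23)^2 = 25/36*(-1) + 25/36*(+1) = 0 (each basis 2-blade squares to minus the product of its generators' squares); cross terms between blades sharing an index anticommute and cancel. So B^2 = 0.
Answer: null-rotation, certificate B^2 = 0. Key observation: B^2 = 0 is a conjugation invariant, so its sign decides the class regardless of the surface form of B.


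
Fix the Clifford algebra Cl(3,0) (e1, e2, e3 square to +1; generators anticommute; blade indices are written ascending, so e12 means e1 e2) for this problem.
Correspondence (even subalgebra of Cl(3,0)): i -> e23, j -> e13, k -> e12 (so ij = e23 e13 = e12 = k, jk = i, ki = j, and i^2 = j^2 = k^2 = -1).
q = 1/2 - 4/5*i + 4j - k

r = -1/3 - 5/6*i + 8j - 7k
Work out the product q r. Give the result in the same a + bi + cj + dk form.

In blades: q = 1/2 - e12 + 4*e13 - 4/5*e23, r = -1/3 - 7*e12 + 8*e13 - 5/6*e23.
Distribute q over r term by term (generator squares from the signature, products reordered to ascending indices): (1/2)*r = -1/6 - 7/2*e12 + 4*e13 - 5/12*e23; (-e12)*r = -7 + 1/3*e12 + 5/6*e13 + 8*e23; (4*e13)*r = -32 + 10/3*e12 - 4/3*e13 - 28*e23; (-4/5*e23)*r = -2/3 - 32/5*e12 - 28/5*e13 + 4/15*e23.
Sum: -239/6 - 187/30*e12 - 21/10*e13 - 403/20*e23; translating back through the correspondence:
Answer: -239/6 - 403/20*i - 21/10*j - 187/30*k


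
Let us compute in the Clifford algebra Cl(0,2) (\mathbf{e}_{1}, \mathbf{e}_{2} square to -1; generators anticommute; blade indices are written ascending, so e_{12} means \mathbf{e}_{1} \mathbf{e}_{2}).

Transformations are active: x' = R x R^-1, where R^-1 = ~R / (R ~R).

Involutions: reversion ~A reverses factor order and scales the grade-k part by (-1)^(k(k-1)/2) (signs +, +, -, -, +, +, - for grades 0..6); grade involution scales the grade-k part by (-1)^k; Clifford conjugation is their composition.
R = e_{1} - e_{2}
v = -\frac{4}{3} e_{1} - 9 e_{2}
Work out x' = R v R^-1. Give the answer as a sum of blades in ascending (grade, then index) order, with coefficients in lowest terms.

~R = e_{1} - e_{2}, and R ~R = -2, so R^-1 = ~R / (-2).
R v = -\frac{23}{3} - \frac{31}{3} e_{12}
Answer: 9 e_{1} + \frac{4}{3} e_{2}


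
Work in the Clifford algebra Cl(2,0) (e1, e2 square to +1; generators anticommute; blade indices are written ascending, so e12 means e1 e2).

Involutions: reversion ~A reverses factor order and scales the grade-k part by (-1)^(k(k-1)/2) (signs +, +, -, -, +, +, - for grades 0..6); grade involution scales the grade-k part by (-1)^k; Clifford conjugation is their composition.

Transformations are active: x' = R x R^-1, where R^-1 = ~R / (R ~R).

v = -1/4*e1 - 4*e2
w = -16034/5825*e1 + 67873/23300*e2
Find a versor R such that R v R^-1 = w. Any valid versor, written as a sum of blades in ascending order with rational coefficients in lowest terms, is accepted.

Construction: equal norms (both 257/16) license R = v + w = -69961/23300*e1 - 25327/23300*e2 — nothing changes along that direction, while (v - w)/2 changes sign, so v maps onto w.
Answer: -69961/23300*e1 - 25327/23300*e2


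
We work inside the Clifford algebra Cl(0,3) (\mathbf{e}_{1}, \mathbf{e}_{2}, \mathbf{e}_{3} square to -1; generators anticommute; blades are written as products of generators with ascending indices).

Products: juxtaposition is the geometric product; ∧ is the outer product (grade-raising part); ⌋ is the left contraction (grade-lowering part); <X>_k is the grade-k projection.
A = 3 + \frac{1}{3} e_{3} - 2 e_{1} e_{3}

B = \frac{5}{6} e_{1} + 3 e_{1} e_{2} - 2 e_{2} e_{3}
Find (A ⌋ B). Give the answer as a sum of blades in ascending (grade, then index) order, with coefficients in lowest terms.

step 1: \frac{5}{2} e_{1} - \frac{2}{3} e_{2} + 9 e_{1} e_{2} - 6 e_{2} e_{3}
Answer: \frac{5}{2} e_{1} - \frac{2}{3} e_{2} + 9 e_{1} e_{2} - 6 e_{2} e_{3}


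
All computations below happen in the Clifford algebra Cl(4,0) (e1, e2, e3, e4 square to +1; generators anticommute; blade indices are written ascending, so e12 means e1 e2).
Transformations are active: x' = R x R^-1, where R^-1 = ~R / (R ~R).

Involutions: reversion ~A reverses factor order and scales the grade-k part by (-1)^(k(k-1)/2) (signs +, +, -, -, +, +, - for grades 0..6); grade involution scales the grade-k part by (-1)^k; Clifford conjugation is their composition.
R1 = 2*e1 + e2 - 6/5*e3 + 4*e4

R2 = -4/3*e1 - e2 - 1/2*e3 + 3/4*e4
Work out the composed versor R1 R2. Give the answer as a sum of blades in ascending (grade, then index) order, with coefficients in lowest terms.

Distribute over the terms of R1 (each basis-blade product reordered to ascending indices, repeated generators contracted through their squares):
(2*e1) R2 = -8/3 - 2*e12 - e13 + 3/2*e14
(e2) R2 = -1 + 4/3*e12 - 1/2*e23 + 3/4*e24
(-6/5*e3) R2 = 3/5 - 8/5*e13 - 6/5*e23 - 9/10*e34
(4*e4) R2 = 3 + 16/3*e14 + 4*e24 + 2*e34
Summing the partial products and collecting blades:
Answer: -1/15 - 2/3*e12 - 13/5*e13 + 41/6*e14 - 17/10*e23 + 19/4*e24 + 11/10*e34


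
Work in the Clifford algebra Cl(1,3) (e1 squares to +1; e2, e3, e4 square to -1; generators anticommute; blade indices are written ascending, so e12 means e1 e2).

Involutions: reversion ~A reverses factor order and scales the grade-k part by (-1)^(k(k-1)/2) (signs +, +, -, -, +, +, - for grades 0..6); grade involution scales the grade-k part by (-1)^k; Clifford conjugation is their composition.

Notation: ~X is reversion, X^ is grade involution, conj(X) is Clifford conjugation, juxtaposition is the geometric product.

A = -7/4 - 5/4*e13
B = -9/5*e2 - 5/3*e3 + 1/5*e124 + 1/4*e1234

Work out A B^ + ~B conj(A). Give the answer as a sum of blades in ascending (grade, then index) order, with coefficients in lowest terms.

first term: 25/12*e1 - 63/20*e2 - 35/12*e3 + 5/16*e24 + 9/4*e123 + 7/20*e124 + 1/4*e234 - 7/16*e1234
second term: -25/12*e1 + 63/20*e2 + 35/12*e3 - 5/16*e24 + 9/4*e123 + 7/20*e124 + 1/4*e234 - 7/16*e1234
Answer: 9/2*e123 + 7/10*e124 + 1/2*e234 - 7/8*e1234


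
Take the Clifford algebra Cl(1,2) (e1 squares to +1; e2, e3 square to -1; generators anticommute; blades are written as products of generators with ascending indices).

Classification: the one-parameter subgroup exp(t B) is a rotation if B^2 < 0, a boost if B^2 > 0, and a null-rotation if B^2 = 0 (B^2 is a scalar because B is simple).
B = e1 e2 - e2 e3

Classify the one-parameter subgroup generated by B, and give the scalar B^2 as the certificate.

B^2 term by term: the squares give (1)^2*(e1 e2)^2 + (-1)^2*(e2 e3)^2 = 1*(+1) + 1*(-1) = 0 (each basis 2-blade squares to minus the product of its generators' squares); cross terms between blades sharing an index anticommute and cancel. So B^2 = 0.
Answer: null-rotation, certificate B^2 = 0. Certificate logic: 0 is a conjugation-invariant scalar, so its sign fixes rotation versus boost versus null-rotation outright.


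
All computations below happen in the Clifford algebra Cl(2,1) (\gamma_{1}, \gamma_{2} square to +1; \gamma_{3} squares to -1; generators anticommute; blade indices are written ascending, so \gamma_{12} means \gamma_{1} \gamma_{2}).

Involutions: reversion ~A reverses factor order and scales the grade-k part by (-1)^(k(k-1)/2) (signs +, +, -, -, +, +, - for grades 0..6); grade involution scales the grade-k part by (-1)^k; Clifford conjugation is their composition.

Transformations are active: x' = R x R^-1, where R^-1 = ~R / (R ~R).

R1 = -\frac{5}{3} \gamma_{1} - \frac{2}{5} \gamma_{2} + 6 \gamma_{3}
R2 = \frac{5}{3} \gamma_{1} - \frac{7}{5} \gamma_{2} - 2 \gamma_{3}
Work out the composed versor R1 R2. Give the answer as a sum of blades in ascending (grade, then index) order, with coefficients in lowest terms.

Distribute over the terms of R1 (each basis-blade product reordered to ascending indices, repeated generators contracted through their squares):
(-\frac{5}{3} \gamma_{1}) R2 = -\frac{25}{9} + \frac{7}{3} \gamma_{12} + \frac{10}{3} \gamma_{13}
(-\frac{2}{5} \gamma_{2}) R2 = \frac{14}{25} + \frac{2}{3} \gamma_{12} + \frac{4}{5} \gamma_{23}
(6 \gamma_{3}) R2 = 12 - 10 \gamma_{13} + \frac{42}{5} \gamma_{23}
Summing the partial products and collecting blades:
Answer: \frac{2201}{225} + 3 \gamma_{12} - \frac{20}{3} \gamma_{13} + \frac{46}{5} \gamma_{23}


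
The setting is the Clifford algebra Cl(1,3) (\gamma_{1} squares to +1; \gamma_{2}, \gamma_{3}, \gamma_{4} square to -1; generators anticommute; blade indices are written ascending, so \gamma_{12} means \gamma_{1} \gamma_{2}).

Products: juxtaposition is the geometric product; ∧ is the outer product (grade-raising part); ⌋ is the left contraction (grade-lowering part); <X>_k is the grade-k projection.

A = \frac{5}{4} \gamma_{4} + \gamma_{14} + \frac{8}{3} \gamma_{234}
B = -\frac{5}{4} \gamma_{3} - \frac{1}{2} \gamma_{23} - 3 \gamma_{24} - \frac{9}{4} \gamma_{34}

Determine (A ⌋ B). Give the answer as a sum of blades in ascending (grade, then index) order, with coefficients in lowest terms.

step 1: -\frac{15}{4} \gamma_{2} - \frac{45}{16} \gamma_{3}
Answer: -\frac{15}{4} \gamma_{2} - \frac{45}{16} \gamma_{3}


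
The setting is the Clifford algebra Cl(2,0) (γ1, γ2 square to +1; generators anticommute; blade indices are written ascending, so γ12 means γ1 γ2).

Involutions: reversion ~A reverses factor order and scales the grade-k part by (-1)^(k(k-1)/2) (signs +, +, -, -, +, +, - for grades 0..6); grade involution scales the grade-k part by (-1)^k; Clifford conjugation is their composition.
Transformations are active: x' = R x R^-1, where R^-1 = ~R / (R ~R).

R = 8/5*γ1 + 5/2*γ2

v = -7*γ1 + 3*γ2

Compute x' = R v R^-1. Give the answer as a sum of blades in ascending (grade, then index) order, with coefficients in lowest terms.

~R = 8/5*γ1 + 5/2*γ2, and R ~R = 881/100, so R^-1 = ~R / (881/100).
R v = -37/10 + 223/10*γ12
Answer: 4983/881*γ1 - 4493/881*γ2


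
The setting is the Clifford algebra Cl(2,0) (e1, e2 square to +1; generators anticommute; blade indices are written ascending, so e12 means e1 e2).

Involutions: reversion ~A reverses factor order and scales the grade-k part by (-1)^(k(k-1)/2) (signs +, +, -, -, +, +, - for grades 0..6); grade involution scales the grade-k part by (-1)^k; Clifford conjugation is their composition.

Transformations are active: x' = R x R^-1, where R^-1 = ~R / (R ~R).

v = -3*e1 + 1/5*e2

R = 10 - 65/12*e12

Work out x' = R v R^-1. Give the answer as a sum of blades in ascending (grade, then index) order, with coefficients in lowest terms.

~R = 10 + 65/12*e12, and R ~R = 18625/144, so R^-1 = ~R / (18625/144).
R v = -373/12*e1 - 57/4*e2
Answer: -6729/3725*e1 - 8953/3725*e2


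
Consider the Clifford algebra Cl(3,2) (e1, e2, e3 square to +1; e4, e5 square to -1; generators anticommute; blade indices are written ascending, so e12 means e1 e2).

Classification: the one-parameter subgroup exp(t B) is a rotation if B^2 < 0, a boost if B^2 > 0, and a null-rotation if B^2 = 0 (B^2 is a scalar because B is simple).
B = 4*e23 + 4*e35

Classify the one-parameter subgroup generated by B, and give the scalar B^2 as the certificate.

B^2 term by term: the squares give (4)^2*(e23)^2 + (4)^2*(e35)^2 = 16*(-1) + 16*(+1) = 0 (each basis 2-blade squares to minus the product of its generators' squares); cross terms between blades sharing an index anticommute and cancel. So B^2 = 0.
Answer: null-rotation, certificate B^2 = 0. Check the certificate: B^2 = 0, and that sign is decisive whatever form B takes.


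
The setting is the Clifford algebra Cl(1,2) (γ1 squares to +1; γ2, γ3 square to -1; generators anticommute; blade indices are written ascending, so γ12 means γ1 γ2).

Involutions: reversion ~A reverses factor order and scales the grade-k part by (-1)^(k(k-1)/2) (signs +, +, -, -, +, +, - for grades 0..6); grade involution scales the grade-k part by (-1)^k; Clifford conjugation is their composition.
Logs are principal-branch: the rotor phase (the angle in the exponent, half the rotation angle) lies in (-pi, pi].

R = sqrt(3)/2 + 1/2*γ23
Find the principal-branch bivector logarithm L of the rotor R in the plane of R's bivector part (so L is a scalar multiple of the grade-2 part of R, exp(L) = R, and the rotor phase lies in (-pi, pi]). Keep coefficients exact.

The scalar part of R is sqrt(3)/2, and that scalar determines the rotor phase on the principal branch; recovering the unit plane as bivector-part over sine of the phase gives L = phase * plane.
Concretely: cos(phase) = sqrt(3)/2 gives phase = ±pi/6, and since phase/sin(phase) is even the sign is immaterial: L = (phase/sin(phase)) * <R>_2 = (pi/3) * <R>_2.
Answer: pi/6*γ23


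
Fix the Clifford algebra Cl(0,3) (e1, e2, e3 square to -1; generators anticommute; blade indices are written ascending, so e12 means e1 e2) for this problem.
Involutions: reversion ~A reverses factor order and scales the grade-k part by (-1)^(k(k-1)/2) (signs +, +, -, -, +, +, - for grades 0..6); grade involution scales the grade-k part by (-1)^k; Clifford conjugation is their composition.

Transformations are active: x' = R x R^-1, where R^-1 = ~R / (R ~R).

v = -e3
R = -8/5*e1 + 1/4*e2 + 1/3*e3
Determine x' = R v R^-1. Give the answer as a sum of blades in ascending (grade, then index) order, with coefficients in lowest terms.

~R = -8/5*e1 + 1/4*e2 + 1/3*e3, and R ~R = -9841/3600, so R^-1 = ~R / (-9841/3600).
R v = 1/3 + 8/5*e13 - 1/4*e23
Answer: 3840/9841*e1 - 600/9841*e2 + 9041/9841*e3


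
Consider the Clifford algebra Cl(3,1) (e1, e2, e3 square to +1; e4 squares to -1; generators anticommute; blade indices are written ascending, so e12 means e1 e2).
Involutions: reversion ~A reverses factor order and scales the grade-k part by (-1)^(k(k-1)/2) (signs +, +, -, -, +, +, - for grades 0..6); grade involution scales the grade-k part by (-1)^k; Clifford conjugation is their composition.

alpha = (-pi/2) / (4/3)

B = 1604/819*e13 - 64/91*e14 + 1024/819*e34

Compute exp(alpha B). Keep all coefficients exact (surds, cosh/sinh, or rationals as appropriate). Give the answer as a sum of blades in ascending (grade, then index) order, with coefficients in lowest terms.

B^2 term by term: the squares give (1604/819)^2*(e13)^2 + (-64/91)^2*(e14)^2 + (1024/819)^2*(e34)^2 = 2572816/670761*(-1) + 4096/8281*(+1) + 1048576/670761*(+1) = -16/9 (each basis 2-blade squares to minus the product of its generators' squares); cross terms between blades sharing an index anticommute and cancel. So B^2 = -16/9.
B^2 = -16/9 — the series telescopes trigonometrically here: l = 4/3, alpha*l = -pi/2, so exp(alpha B) = cos(-pi/2) + (sin(-pi/2)/(4/3))*B = 0 + (-3/4)*B.
Answer: -401/273*e13 + 48/91*e14 - 256/273*e34


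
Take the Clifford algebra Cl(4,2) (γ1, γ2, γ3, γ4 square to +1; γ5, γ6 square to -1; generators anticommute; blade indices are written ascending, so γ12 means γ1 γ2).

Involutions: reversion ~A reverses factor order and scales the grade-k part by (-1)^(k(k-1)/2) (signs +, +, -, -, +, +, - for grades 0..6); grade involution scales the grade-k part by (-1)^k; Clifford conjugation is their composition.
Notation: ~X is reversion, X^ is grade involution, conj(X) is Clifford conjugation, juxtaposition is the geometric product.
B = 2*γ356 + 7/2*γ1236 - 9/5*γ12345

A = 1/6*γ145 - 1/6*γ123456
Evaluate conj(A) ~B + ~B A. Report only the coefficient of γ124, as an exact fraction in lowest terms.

first term: -3/10*γ6 - 3/10*γ23 - 7/12*γ45 - 1/3*γ124 + 1/3*γ1346 + 7/12*γ23456
second term: -3/10*γ6 - 3/10*γ23 + 7/12*γ45 - 1/3*γ124 + 1/3*γ1346 - 7/12*γ23456
Answer: -2/3


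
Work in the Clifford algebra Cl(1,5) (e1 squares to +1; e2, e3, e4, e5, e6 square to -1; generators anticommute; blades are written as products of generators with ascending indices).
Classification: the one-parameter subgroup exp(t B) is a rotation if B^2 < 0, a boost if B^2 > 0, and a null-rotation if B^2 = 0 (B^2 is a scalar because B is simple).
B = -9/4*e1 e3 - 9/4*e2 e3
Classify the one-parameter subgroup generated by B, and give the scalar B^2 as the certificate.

B^2 term by term: the squares give (-9/4)^2*(e1 e3)^2 + (-9/4)^2*(e2 e3)^2 = 81/16*(+1) + 81/16*(-1) = 0 (each basis 2-blade squares to minus the product of its generators' squares); cross terms between blades sharing an index anticommute and cancel. So B^2 = 0.
Answer: null-rotation, certificate B^2 = 0. No conjugation can change B^2 = 0; the sign gives the class.


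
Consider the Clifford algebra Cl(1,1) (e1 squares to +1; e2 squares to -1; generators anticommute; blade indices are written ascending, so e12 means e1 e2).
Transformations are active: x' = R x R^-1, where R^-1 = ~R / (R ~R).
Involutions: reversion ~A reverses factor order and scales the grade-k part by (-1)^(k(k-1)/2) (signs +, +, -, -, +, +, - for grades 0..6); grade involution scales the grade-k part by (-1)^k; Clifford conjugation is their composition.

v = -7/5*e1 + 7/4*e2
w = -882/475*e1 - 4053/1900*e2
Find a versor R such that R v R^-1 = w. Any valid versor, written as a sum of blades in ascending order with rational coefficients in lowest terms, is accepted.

The midline construction: v and w both square to -441/400, so reflecting in their sum -1547/475*e1 - 182/475*e2 exchanges them.
Answer: -1547/475*e1 - 182/475*e2


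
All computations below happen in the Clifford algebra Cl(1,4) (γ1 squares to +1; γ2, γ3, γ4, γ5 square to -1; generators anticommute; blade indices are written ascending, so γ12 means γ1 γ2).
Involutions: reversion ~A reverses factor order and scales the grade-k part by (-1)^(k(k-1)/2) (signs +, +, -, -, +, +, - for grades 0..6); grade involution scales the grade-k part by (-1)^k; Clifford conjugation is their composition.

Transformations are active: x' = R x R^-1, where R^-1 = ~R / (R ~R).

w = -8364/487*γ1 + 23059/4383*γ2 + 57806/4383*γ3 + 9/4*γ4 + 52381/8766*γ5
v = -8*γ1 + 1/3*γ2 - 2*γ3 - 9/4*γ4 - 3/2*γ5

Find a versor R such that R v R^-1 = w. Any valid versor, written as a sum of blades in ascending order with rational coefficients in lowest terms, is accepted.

The midline construction: v and w both square to 7571/144, so reflecting in their sum -12260/487*γ1 + 24520/4383*γ2 + 49040/4383*γ3 + 19616/4383*γ5 exchanges them.
Answer: -12260/487*γ1 + 24520/4383*γ2 + 49040/4383*γ3 + 19616/4383*γ5


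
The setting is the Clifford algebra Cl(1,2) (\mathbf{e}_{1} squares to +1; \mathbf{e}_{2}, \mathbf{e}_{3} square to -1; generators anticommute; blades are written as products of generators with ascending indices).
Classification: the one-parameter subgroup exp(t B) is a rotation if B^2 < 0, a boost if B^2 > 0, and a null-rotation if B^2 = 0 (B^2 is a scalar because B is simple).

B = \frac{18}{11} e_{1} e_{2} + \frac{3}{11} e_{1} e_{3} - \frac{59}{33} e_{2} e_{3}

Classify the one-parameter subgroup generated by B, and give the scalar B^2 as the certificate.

B^2 term by term: the squares give (\frac{18}{11})^2*(e_{1} e_{2})^2 + (\frac{3}{11})^2*(e_{1} e_{3})^2 + (-\frac{59}{33})^2*(e_{2} e_{3})^2 = \frac{324}{121}*(+1) + \frac{9}{121}*(+1) + \frac{3481}{1089}*(-1) = -\frac{4}{9} (each basis 2-blade squares to minus the product of its generators' squares); cross terms between blades sharing an index anticommute and cancel. So B^2 = -\frac{4}{9}.
Answer: rotation, certificate B^2 = -\frac{4}{9}. The class reads off the invariant scalar -\frac{4}{9} directly.


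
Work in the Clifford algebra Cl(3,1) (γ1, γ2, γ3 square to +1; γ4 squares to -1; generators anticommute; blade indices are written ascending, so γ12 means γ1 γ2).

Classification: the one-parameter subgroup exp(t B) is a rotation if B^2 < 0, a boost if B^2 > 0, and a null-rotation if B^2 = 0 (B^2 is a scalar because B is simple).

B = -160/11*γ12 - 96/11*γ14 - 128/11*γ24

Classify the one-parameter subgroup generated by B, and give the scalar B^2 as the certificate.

B^2 term by term: the squares give (-160/11)^2*(γ12)^2 + (-96/11)^2*(γ14)^2 + (-128/11)^2*(γ24)^2 = 25600/121*(-1) + 9216/121*(+1) + 16384/121*(+1) = 0 (each basis 2-blade squares to minus the product of its generators' squares); cross terms between blades sharing an index anticommute and cancel. So B^2 = 0.
Answer: null-rotation, certificate B^2 = 0. No conjugation can change B^2 = 0; the sign gives the class.


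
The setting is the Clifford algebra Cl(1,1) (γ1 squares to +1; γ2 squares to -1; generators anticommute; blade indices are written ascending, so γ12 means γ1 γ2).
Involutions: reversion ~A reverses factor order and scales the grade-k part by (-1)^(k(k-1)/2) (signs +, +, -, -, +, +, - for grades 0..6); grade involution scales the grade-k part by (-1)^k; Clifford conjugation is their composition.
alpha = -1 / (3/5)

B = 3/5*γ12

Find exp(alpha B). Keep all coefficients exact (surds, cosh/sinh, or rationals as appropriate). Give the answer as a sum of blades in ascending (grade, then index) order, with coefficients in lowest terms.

B^2 = (3/5)^2*(γ12)^2 = 9/25*(+1) = 9/25 (a basis 2-blade squares to minus the product of its generators' squares).
B^2 = 9/25 — hyperbolic case — the even/odd split gives cosh and sinh: l = 3/5, alpha*l = -1, so exp(alpha B) = cosh(-1) + (sinh(-1)/(3/5))*B = cosh(1) + (-5*sinh(1)/3)*B.
Answer: cosh(1) - sinh(1)*γ12
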